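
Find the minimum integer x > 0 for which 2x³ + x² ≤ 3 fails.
Testing positive integers:
x = 1: LHS = 2·1³ + 1² = 3; 3 ≤ 3 — holds
x = 2: LHS = 2·2³ + 2² = 20; 20 ≤ 3 — FAILS  ← smallest positive counterexample

Answer: x = 2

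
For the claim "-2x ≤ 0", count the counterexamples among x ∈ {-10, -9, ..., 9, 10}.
Counterexamples in [-10, 10]: {-10, -9, -8, -7, -6, -5, -4, -3, -2, -1}.

Counting them gives 10 values.

Answer: 10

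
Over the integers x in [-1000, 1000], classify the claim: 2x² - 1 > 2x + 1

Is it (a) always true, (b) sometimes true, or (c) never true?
Holds at x = -1: LHS = 2·(-1)² - 1 = 1, RHS = 2·(-1) + 1 = -1; 1 > -1 — holds
Fails at x = 0: LHS = 2·0² - 1 = -1, RHS = 2·0 + 1 = 1; -1 > 1 — FAILS
It is satisfied by some integers in the range but not all.

Answer: Sometimes true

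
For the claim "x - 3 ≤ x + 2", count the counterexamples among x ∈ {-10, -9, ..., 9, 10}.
Over all integers in [-10, 10], LHS − RHS is largest at x = 0, where it equals -5:
x = 0: LHS = 0 - 3 = -3, RHS = 0 + 2 = 2; -3 ≤ 2 — holds
At the ends of the range:
x = -10: LHS = (-10) - 3 = -13, RHS = (-10) + 2 = -8; -13 ≤ -8 — holds
x = 10: LHS = 10 - 3 = 7, RHS = 10 + 2 = 12; 7 ≤ 12 — holds
Hence LHS − RHS is never positive, i.e. LHS ≤ RHS throughout, so the relation holds for every integer in [-10, 10].

No counterexample appears in that range.

Answer: 0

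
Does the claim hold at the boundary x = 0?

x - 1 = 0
x = 0: LHS = 0 - 1 = -1; -1 = 0 — FAILS

The relation fails at x = 0, so x = 0 is a counterexample.

Answer: No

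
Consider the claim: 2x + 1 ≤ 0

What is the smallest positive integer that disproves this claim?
Testing positive integers:
x = 1: LHS = 2·1 + 1 = 3; 3 ≤ 0 — FAILS  ← smallest positive counterexample

Answer: x = 1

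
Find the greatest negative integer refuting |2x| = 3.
Testing negative integers from -1 downward:
x = -1: LHS = |2·(-1)| = |-2| = 2; 2 = 3 — FAILS  ← closest negative counterexample to 0

Answer: x = -1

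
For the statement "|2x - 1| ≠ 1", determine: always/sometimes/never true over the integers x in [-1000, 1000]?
Holds at x = -1: LHS = |2·(-1) - 1| = |-3| = 3; 3 ≠ 1 — holds
Fails at x = 0: LHS = |2·0 - 1| = |-1| = 1; 1 ≠ 1 — FAILS
It is satisfied by some integers in the range but not all.

Answer: Sometimes true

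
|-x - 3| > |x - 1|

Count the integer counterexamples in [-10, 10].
Counterexamples in [-10, 10]: {-10, -9, -8, -7, -6, -5, -4, -3, -2, -1}.

Counting them gives 10 values.

Answer: 10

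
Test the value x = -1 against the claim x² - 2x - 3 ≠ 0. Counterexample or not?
Substitute x = -1 into the relation:
x = -1: LHS = (-1)² - 2·(-1) - 3 = 0; 0 ≠ 0 — FAILS

Since the claim fails at x = -1, this value is a counterexample.

Answer: Yes, x = -1 is a counterexample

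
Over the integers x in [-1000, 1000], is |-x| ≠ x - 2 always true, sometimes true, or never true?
Over all integers in [-1000, 1000], LHS − RHS is always positive; it is smallest at x = 0, where it equals 2:
x = 0: LHS = |-0| = |0| = 0, RHS = 0 - 2 = -2; 0 ≠ -2 — holds
At the ends of the range:
x = -1000: LHS = |-(-1000)| = |1000| = 1000, RHS = (-1000) - 2 = -1002; 1000 ≠ -1002 — holds
x = 1000: LHS = |-1000| = 1000, RHS = 1000 - 2 = 998; 1000 ≠ 998 — holds
Hence LHS − RHS is never 0, i.e. the two sides are never equal, so the relation holds for every integer in [-1000, 1000].

No counterexample exists.

Answer: Always true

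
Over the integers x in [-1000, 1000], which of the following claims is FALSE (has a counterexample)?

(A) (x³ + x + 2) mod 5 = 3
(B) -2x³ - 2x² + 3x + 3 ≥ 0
(A) x = 0: LHS = (0³ + 0 + 2) mod 5 = 2 mod 5 = 2; 2 = 3 — FAILS
(B) x = 2: LHS = -2·2³ - 2·2² + 3·2 + 3 = -15; -15 ≥ 0 — FAILS

Answer: Both A and B are false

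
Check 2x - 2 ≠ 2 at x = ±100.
x = 100: LHS = 2·100 - 2 = 198; 198 ≠ 2 — holds
x = -100: LHS = 2·(-100) - 2 = -202; -202 ≠ 2 — holds

Answer: Yes, holds for both x = 100 and x = -100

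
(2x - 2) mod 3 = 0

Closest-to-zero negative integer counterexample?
Testing negative integers from -1 downward:
x = -1: LHS = (2·(-1) - 2) mod 3 = (-4) mod 3 = 2; 2 = 0 — FAILS  ← closest negative counterexample to 0

Answer: x = -1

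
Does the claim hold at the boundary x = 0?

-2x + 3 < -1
x = 0: LHS = -2·0 + 3 = 3; 3 < -1 — FAILS

The relation fails at x = 0, so x = 0 is a counterexample.

Answer: No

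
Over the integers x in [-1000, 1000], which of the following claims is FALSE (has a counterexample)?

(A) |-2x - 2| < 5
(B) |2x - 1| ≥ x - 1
(A) x = 2: LHS = |-2·2 - 2| = |-6| = 6; 6 < 5 — FAILS

(B) Over all integers in [-1000, 1000], LHS − RHS is smallest at x = 1, where it equals 1:
x = 1: LHS = |2·1 - 1| = |1| = 1, RHS = 1 - 1 = 0; 1 ≥ 0 — holds
At the ends of the range:
x = -1000: LHS = |2·(-1000) - 1| = |-2001| = 2001, RHS = (-1000) - 1 = -1001; 2001 ≥ -1001 — holds
x = 1000: LHS = |2·1000 - 1| = |1999| = 1999, RHS = 1000 - 1 = 999; 1999 ≥ 999 — holds
Hence LHS − RHS is never negative, i.e. LHS ≥ RHS throughout, so the relation holds for every integer in [-1000, 1000].

Only (A) has a counterexample.

Answer: A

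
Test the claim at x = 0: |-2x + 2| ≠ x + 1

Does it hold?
x = 0: LHS = |-2·0 + 2| = |2| = 2, RHS = 0 + 1 = 1; 2 ≠ 1 — holds

The relation is satisfied at x = 0.

Answer: Yes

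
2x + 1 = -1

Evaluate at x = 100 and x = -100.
x = 100: LHS = 2·100 + 1 = 201; 201 = -1 — FAILS
x = -100: LHS = 2·(-100) + 1 = -199; -199 = -1 — FAILS

Answer: No, fails for both x = 100 and x = -100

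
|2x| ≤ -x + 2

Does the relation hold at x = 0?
x = 0: LHS = |2·0| = |0| = 0, RHS = -0 + 2 = 2; 0 ≤ 2 — holds

The relation is satisfied at x = 0.

Answer: Yes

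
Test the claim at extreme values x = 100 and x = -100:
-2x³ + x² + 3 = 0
x = 100: LHS = -2·100³ + 100² + 3 = -1989997; -1989997 = 0 — FAILS
x = -100: LHS = -2·(-100)³ + (-100)² + 3 = 2010003; 2010003 = 0 — FAILS

Answer: No, fails for both x = 100 and x = -100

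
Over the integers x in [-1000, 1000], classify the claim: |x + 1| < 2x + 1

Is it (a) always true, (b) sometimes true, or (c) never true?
Holds at x = 1: LHS = |1 + 1| = |2| = 2, RHS = 2·1 + 1 = 3; 2 < 3 — holds
Fails at x = 0: LHS = |0 + 1| = |1| = 1, RHS = 2·0 + 1 = 1; 1 < 1 — FAILS
It is satisfied by some integers in the range but not all.

Answer: Sometimes true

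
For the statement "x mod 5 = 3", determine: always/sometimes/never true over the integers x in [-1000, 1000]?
Holds at x = -2: LHS = (-2) mod 5 = 3; 3 = 3 — holds
Fails at x = 0: LHS = 0 mod 5 = 0; 0 = 3 — FAILS
It is satisfied by some integers in the range but not all.

Answer: Sometimes true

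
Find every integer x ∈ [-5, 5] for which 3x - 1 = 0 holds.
Track d = LHS − RHS over the integers in [-5, 5]. Equality would need d = 0, but d changes sign only between consecutive integers, jumping over 0:
x = 0: LHS = 3·0 - 1 = -1; -1 = 0 — FAILS  (d = -1)
x = 1: LHS = 3·1 - 1 = 2; 2 = 0 — FAILS  (d = 2)
Away from these crossings d keeps a constant sign, and checking every integer in [-5, 5] confirms d ≠ 0 throughout. Hence the two sides are never equal, so the claimed relation (=) fails for every integer in [-5, 5].

Answer: None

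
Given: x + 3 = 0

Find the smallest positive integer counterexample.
Testing positive integers:
x = 1: LHS = 1 + 3 = 4; 4 = 0 — FAILS  ← smallest positive counterexample

Answer: x = 1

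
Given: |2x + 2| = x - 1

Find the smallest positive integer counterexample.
Testing positive integers:
x = 1: LHS = |2·1 + 2| = |4| = 4, RHS = 1 - 1 = 0; 4 = 0 — FAILS  ← smallest positive counterexample

Answer: x = 1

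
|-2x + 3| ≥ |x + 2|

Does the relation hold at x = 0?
x = 0: LHS = |-2·0 + 3| = |3| = 3, RHS = |0 + 2| = |2| = 2; 3 ≥ 2 — holds

The relation is satisfied at x = 0.

Answer: Yes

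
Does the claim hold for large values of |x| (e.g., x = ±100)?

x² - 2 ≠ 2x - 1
x = 100: LHS = 100² - 2 = 9998, RHS = 2·100 - 1 = 199; 9998 ≠ 199 — holds
x = -100: LHS = (-100)² - 2 = 9998, RHS = 2·(-100) - 1 = -201; 9998 ≠ -201 — holds

Answer: Yes, holds for both x = 100 and x = -100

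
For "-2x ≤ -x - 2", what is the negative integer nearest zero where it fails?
Testing negative integers from -1 downward:
x = -1: LHS = -2·(-1) = 2, RHS = -(-1) - 2 = -1; 2 ≤ -1 — FAILS  ← closest negative counterexample to 0

Answer: x = -1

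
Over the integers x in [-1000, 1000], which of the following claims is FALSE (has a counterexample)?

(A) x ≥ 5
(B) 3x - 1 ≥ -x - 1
(A) x = 0: 0 ≥ 5 — FAILS
(B) x = -1: LHS = 3·(-1) - 1 = -4, RHS = -(-1) - 1 = 0; -4 ≥ 0 — FAILS

Answer: Both A and B are false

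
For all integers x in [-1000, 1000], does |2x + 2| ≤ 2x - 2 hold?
The claim fails at x = 0:
x = 0: LHS = |2·0 + 2| = |2| = 2, RHS = 2·0 - 2 = -2; 2 ≤ -2 — FAILS

Because a single integer refutes it, the statement is false.

Answer: False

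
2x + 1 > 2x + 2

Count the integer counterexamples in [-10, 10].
Counterexamples in [-10, 10]: {-10, -9, -8, -7, -6, -5, -4, -3, -2, -1, 0, 1, 2, 3, 4, 5, 6, 7, 8, 9, 10}.

Counting them gives 21 values.

Answer: 21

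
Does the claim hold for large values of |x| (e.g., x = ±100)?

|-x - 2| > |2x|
x = 100: LHS = |-100 - 2| = |-102| = 102, RHS = |2·100| = |200| = 200; 102 > 200 — FAILS
x = -100: LHS = |-(-100) - 2| = |98| = 98, RHS = |2·(-100)| = |-200| = 200; 98 > 200 — FAILS

Answer: No, fails for both x = 100 and x = -100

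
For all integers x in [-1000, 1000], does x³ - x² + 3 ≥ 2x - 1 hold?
The claim fails at x = -2:
x = -2: LHS = (-2)³ - (-2)² + 3 = -9, RHS = 2·(-2) - 1 = -5; -9 ≥ -5 — FAILS

Because a single integer refutes it, the statement is false.

Answer: False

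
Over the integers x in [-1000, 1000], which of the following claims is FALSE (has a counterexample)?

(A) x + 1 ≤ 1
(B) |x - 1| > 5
(A) x = 1: LHS = 1 + 1 = 2; 2 ≤ 1 — FAILS
(B) x = 0: LHS = |0 - 1| = |-1| = 1; 1 > 5 — FAILS

Answer: Both A and B are false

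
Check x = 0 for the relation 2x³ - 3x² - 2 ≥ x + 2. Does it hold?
x = 0: LHS = 2·0³ - 3·0² - 2 = -2, RHS = 0 + 2 = 2; -2 ≥ 2 — FAILS

The relation fails at x = 0, so x = 0 is a counterexample.

Answer: No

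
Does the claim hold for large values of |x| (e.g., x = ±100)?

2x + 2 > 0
x = 100: LHS = 2·100 + 2 = 202; 202 > 0 — holds
x = -100: LHS = 2·(-100) + 2 = -198; -198 > 0 — FAILS

Answer: Partially: holds for x = 100, fails for x = -100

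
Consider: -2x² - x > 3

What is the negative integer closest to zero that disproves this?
Testing negative integers from -1 downward:
x = -1: LHS = -2·(-1)² - (-1) = -1; -1 > 3 — FAILS  ← closest negative counterexample to 0

Answer: x = -1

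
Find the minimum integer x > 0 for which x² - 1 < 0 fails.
Testing positive integers:
x = 1: LHS = 1² - 1 = 0; 0 < 0 — FAILS  ← smallest positive counterexample

Answer: x = 1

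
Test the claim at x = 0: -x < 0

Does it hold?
x = 0: LHS = -0 = 0; 0 < 0 — FAILS

The relation fails at x = 0, so x = 0 is a counterexample.

Answer: No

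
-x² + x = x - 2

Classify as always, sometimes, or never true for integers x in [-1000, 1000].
Track d = LHS − RHS over the integers in [-1000, 1000]. Equality would need d = 0, but d changes sign only between consecutive integers, jumping over 0:
x = -2: LHS = -(-2)² + (-2) = -6, RHS = (-2) - 2 = -4; -6 = -4 — FAILS  (d = -2)
x = -1: LHS = -(-1)² + (-1) = -2, RHS = (-1) - 2 = -3; -2 = -3 — FAILS  (d = 1)
x = 1: LHS = -1² + 1 = 0, RHS = 1 - 2 = -1; 0 = -1 — FAILS  (d = 1)
x = 2: LHS = -2² + 2 = -2, RHS = 2 - 2 = 0; -2 = 0 — FAILS  (d = -2)
Away from these crossings d keeps a constant sign, and checking every integer in [-1000, 1000] confirms d ≠ 0 throughout. Hence the two sides are never equal, so the claimed relation (=) fails for every integer in [-1000, 1000].

No integer in the range satisfies it.

Answer: Never true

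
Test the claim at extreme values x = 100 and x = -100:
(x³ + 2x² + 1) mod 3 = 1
x = 100: LHS = (100³ + 2·100² + 1) mod 3 = 1020001 mod 3 = 1; 1 = 1 — holds
x = -100: LHS = ((-100)³ + 2·(-100)² + 1) mod 3 = (-979999) mod 3 = 2; 2 = 1 — FAILS

Answer: Partially: holds for x = 100, fails for x = -100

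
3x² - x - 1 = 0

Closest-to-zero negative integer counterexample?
Testing negative integers from -1 downward:
x = -1: LHS = 3·(-1)² - (-1) - 1 = 3; 3 = 0 — FAILS  ← closest negative counterexample to 0

Answer: x = -1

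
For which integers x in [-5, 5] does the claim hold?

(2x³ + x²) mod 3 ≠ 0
Holds for: {-4, -1, 2, 5}
Fails for: {-5, -3, -2, 0, 1, 3, 4}

Answer: {-4, -1, 2, 5}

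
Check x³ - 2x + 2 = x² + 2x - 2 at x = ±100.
x = 100: LHS = 100³ - 2·100 + 2 = 999802, RHS = 100² + 2·100 - 2 = 10198; 999802 = 10198 — FAILS
x = -100: LHS = (-100)³ - 2·(-100) + 2 = -999798, RHS = (-100)² + 2·(-100) - 2 = 9798; -999798 = 9798 — FAILS

Answer: No, fails for both x = 100 and x = -100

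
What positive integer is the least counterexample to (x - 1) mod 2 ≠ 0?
Testing positive integers:
x = 1: LHS = (1 - 1) mod 2 = 0 mod 2 = 0; 0 ≠ 0 — FAILS  ← smallest positive counterexample

Answer: x = 1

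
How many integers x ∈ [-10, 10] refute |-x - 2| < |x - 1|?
Counterexamples in [-10, 10]: {0, 1, 2, 3, 4, 5, 6, 7, 8, 9, 10}.

Counting them gives 11 values.

Answer: 11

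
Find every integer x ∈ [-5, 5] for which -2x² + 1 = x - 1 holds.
Track d = LHS − RHS over the integers in [-5, 5]. Equality would need d = 0, but d changes sign only between consecutive integers, jumping over 0:
x = -2: LHS = -2·(-2)² + 1 = -7, RHS = (-2) - 1 = -3; -7 = -3 — FAILS  (d = -4)
x = -1: LHS = -2·(-1)² + 1 = -1, RHS = (-1) - 1 = -2; -1 = -2 — FAILS  (d = 1)
x = 0: LHS = -2·0² + 1 = 1, RHS = 0 - 1 = -1; 1 = -1 — FAILS  (d = 2)
x = 1: LHS = -2·1² + 1 = -1, RHS = 1 - 1 = 0; -1 = 0 — FAILS  (d = -1)
Away from these crossings d keeps a constant sign, and checking every integer in [-5, 5] confirms d ≠ 0 throughout. Hence the two sides are never equal, so the claimed relation (=) fails for every integer in [-5, 5].

Answer: None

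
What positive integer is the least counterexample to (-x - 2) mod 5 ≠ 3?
Testing positive integers:
x = 1: LHS = (-1 - 2) mod 5 = (-3) mod 5 = 2; 2 ≠ 3 — holds
x = 2: LHS = (-2 - 2) mod 5 = (-4) mod 5 = 1; 1 ≠ 3 — holds
x = 3: LHS = (-3 - 2) mod 5 = (-5) mod 5 = 0; 0 ≠ 3 — holds
x = 4: LHS = (-4 - 2) mod 5 = (-6) mod 5 = 4; 4 ≠ 3 — holds
x = 5: LHS = (-5 - 2) mod 5 = (-7) mod 5 = 3; 3 ≠ 3 — FAILS  ← smallest positive counterexample

Answer: x = 5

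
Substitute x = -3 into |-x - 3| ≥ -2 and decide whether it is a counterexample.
Substitute x = -3 into the relation:
x = -3: LHS = |-(-3) - 3| = |0| = 0; 0 ≥ -2 — holds

The relation holds at x = -3, so it is not a counterexample.

Answer: No, x = -3 is not a counterexample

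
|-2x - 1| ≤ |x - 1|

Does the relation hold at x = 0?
x = 0: LHS = |-2·0 - 1| = |-1| = 1, RHS = |0 - 1| = |-1| = 1; 1 ≤ 1 — holds

The relation is satisfied at x = 0.

Answer: Yes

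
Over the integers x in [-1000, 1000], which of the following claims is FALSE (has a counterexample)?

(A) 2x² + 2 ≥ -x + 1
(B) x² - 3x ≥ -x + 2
(A) Over all integers in [-1000, 1000], LHS − RHS is smallest at x = 0, where it equals 1:
x = 0: LHS = 2·0² + 2 = 2, RHS = -0 + 1 = 1; 2 ≥ 1 — holds
At the ends of the range:
x = -1000: LHS = 2·(-1000)² + 2 = 2000002, RHS = -(-1000) + 1 = 1001; 2000002 ≥ 1001 — holds
x = 1000: LHS = 2·1000² + 2 = 2000002, RHS = -1000 + 1 = -999; 2000002 ≥ -999 — holds
Hence LHS − RHS is never negative, i.e. LHS ≥ RHS throughout, so the relation holds for every integer in [-1000, 1000].

(B) x = 0: LHS = 0² - 3·0 = 0, RHS = -0 + 2 = 2; 0 ≥ 2 — FAILS

Only (B) has a counterexample.

Answer: B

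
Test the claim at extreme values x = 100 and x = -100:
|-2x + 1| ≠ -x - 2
x = 100: LHS = |-2·100 + 1| = |-199| = 199, RHS = -100 - 2 = -102; 199 ≠ -102 — holds
x = -100: LHS = |-2·(-100) + 1| = |201| = 201, RHS = -(-100) - 2 = 98; 201 ≠ 98 — holds

Answer: Yes, holds for both x = 100 and x = -100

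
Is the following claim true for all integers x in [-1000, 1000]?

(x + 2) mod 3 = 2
The claim fails at x = 1:
x = 1: LHS = (1 + 2) mod 3 = 3 mod 3 = 0; 0 = 2 — FAILS

Because a single integer refutes it, the statement is false.

Answer: False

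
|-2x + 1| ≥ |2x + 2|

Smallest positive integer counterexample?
Testing positive integers:
x = 1: LHS = |-2·1 + 1| = |-1| = 1, RHS = |2·1 + 2| = |4| = 4; 1 ≥ 4 — FAILS  ← smallest positive counterexample

Answer: x = 1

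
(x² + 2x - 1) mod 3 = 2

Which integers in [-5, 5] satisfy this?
Holds for: {-5, -3, -2, 0, 1, 3, 4}
Fails for: {-4, -1, 2, 5}

Answer: {-5, -3, -2, 0, 1, 3, 4}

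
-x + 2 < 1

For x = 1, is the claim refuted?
Substitute x = 1 into the relation:
x = 1: LHS = -1 + 2 = 1; 1 < 1 — FAILS

Since the claim fails at x = 1, this value is a counterexample.

Answer: Yes, x = 1 is a counterexample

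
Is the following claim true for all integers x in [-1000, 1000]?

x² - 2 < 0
The claim fails at x = 2:
x = 2: LHS = 2² - 2 = 2; 2 < 0 — FAILS

Because a single integer refutes it, the statement is false.

Answer: False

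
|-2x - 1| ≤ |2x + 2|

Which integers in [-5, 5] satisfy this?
Holds for: {0, 1, 2, 3, 4, 5}
Fails for: {-5, -4, -3, -2, -1}

Answer: {0, 1, 2, 3, 4, 5}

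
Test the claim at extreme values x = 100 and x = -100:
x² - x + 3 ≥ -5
x = 100: LHS = 100² - 100 + 3 = 9903; 9903 ≥ -5 — holds
x = -100: LHS = (-100)² - (-100) + 3 = 10103; 10103 ≥ -5 — holds

Answer: Yes, holds for both x = 100 and x = -100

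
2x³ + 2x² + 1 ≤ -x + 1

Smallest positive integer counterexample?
Testing positive integers:
x = 1: LHS = 2·1³ + 2·1² + 1 = 5, RHS = -1 + 1 = 0; 5 ≤ 0 — FAILS  ← smallest positive counterexample

Answer: x = 1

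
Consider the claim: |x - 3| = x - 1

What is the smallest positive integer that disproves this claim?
Testing positive integers:
x = 1: LHS = |1 - 3| = |-2| = 2, RHS = 1 - 1 = 0; 2 = 0 — FAILS  ← smallest positive counterexample

Answer: x = 1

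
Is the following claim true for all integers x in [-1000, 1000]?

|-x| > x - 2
Over all integers in [-1000, 1000], LHS − RHS is smallest at x = 0, where it equals 2:
x = 0: LHS = |-0| = |0| = 0, RHS = 0 - 2 = -2; 0 > -2 — holds
At the ends of the range:
x = -1000: LHS = |-(-1000)| = |1000| = 1000, RHS = (-1000) - 2 = -1002; 1000 > -1002 — holds
x = 1000: LHS = |-1000| = 1000, RHS = 1000 - 2 = 998; 1000 > 998 — holds
Hence LHS − RHS is never zero or negative, i.e. LHS > RHS throughout, so the relation holds for every integer in [-1000, 1000].

No counterexample exists.

Answer: True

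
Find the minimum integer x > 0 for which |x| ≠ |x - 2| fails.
Testing positive integers:
x = 1: LHS = |1| = 1, RHS = |1 - 2| = |-1| = 1; 1 ≠ 1 — FAILS  ← smallest positive counterexample

Answer: x = 1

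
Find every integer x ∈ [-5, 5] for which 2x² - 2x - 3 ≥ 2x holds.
Holds for: {-5, -4, -3, -2, -1, 3, 4, 5}
Fails for: {0, 1, 2}

Answer: {-5, -4, -3, -2, -1, 3, 4, 5}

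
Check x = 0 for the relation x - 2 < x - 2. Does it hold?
x = 0: LHS = 0 - 2 = -2, RHS = 0 - 2 = -2; -2 < -2 — FAILS

The relation fails at x = 0, so x = 0 is a counterexample.

Answer: No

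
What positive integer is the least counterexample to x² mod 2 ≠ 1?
Testing positive integers:
x = 1: LHS = (1²) mod 2 = 1 mod 2 = 1; 1 ≠ 1 — FAILS  ← smallest positive counterexample

Answer: x = 1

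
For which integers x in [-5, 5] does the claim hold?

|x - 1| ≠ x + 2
Track d = LHS − RHS over the integers in [-5, 5]. Equality would need d = 0, but d changes sign only between consecutive integers, jumping over 0:
x = -1: LHS = |(-1) - 1| = |-2| = 2, RHS = (-1) + 2 = 1; 2 ≠ 1 — holds  (d = 1)
x = 0: LHS = |0 - 1| = |-1| = 1, RHS = 0 + 2 = 2; 1 ≠ 2 — holds  (d = -1)
Away from these crossings d keeps a constant sign, and checking every integer in [-5, 5] confirms d ≠ 0 throughout. Hence the two sides are never equal, so the relation holds for every integer in [-5, 5].

Answer: All integers in [-5, 5]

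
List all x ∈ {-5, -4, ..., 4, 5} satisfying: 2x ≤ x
Holds for: {-5, -4, -3, -2, -1, 0}
Fails for: {1, 2, 3, 4, 5}

Answer: {-5, -4, -3, -2, -1, 0}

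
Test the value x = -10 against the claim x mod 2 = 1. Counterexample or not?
Substitute x = -10 into the relation:
x = -10: LHS = (-10) mod 2 = 0; 0 = 1 — FAILS

Since the claim fails at x = -10, this value is a counterexample.

Answer: Yes, x = -10 is a counterexample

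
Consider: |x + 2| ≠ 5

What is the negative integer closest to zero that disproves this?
Testing negative integers from -1 downward:
(x = -1 through x = -1 all satisfy the relation; showing from x = -2.)
x = -2: LHS = |(-2) + 2| = |0| = 0; 0 ≠ 5 — holds
x = -3: LHS = |(-3) + 2| = |-1| = 1; 1 ≠ 5 — holds
x = -4: LHS = |(-4) + 2| = |-2| = 2; 2 ≠ 5 — holds
x = -5: LHS = |(-5) + 2| = |-3| = 3; 3 ≠ 5 — holds
x = -6: LHS = |(-6) + 2| = |-4| = 4; 4 ≠ 5 — holds
x = -7: LHS = |(-7) + 2| = |-5| = 5; 5 ≠ 5 — FAILS  ← closest negative counterexample to 0

Answer: x = -7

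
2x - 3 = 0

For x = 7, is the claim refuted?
Substitute x = 7 into the relation:
x = 7: LHS = 2·7 - 3 = 11; 11 = 0 — FAILS

Since the claim fails at x = 7, this value is a counterexample.

Answer: Yes, x = 7 is a counterexample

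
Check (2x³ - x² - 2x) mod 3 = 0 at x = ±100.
x = 100: LHS = (2·100³ - 100² - 2·100) mod 3 = 1989800 mod 3 = 2; 2 = 0 — FAILS
x = -100: LHS = (2·(-100)³ - (-100)² - 2·(-100)) mod 3 = (-2009800) mod 3 = 2; 2 = 0 — FAILS

Answer: No, fails for both x = 100 and x = -100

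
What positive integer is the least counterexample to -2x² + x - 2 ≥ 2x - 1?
Testing positive integers:
x = 1: LHS = -2·1² + 1 - 2 = -3, RHS = 2·1 - 1 = 1; -3 ≥ 1 — FAILS  ← smallest positive counterexample

Answer: x = 1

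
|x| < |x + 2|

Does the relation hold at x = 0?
x = 0: LHS = |0| = 0, RHS = |0 + 2| = |2| = 2; 0 < 2 — holds

The relation is satisfied at x = 0.

Answer: Yes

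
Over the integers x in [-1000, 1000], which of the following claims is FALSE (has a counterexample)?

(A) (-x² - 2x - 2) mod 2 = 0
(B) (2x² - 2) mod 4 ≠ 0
(A) x = 1: LHS = (-1² - 2·1 - 2) mod 2 = (-5) mod 2 = 1; 1 = 0 — FAILS
(B) x = 1: LHS = (2·1² - 2) mod 4 = 0 mod 4 = 0; 0 ≠ 0 — FAILS

Answer: Both A and B are false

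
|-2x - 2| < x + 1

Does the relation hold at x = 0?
x = 0: LHS = |-2·0 - 2| = |-2| = 2, RHS = 0 + 1 = 1; 2 < 1 — FAILS

The relation fails at x = 0, so x = 0 is a counterexample.

Answer: No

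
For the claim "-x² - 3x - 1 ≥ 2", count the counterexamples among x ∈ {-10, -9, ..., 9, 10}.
Counterexamples in [-10, 10]: {-10, -9, -8, -7, -6, -5, -4, -3, -2, -1, 0, 1, 2, 3, 4, 5, 6, 7, 8, 9, 10}.

Counting them gives 21 values.

Answer: 21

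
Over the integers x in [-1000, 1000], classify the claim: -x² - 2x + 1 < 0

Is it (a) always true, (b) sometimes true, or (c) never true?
Holds at x = 1: LHS = -1² - 2·1 + 1 = -2; -2 < 0 — holds
Fails at x = 0: LHS = -0² - 2·0 + 1 = 1; 1 < 0 — FAILS
It is satisfied by some integers in the range but not all.

Answer: Sometimes true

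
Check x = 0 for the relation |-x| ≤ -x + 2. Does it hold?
x = 0: LHS = |-0| = |0| = 0, RHS = -0 + 2 = 2; 0 ≤ 2 — holds

The relation is satisfied at x = 0.

Answer: Yes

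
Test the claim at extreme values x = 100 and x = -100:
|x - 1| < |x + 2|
x = 100: LHS = |100 - 1| = |99| = 99, RHS = |100 + 2| = |102| = 102; 99 < 102 — holds
x = -100: LHS = |(-100) - 1| = |-101| = 101, RHS = |(-100) + 2| = |-98| = 98; 101 < 98 — FAILS

Answer: Partially: holds for x = 100, fails for x = -100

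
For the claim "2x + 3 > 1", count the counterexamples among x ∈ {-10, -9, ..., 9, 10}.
Counterexamples in [-10, 10]: {-10, -9, -8, -7, -6, -5, -4, -3, -2, -1}.

Counting them gives 10 values.

Answer: 10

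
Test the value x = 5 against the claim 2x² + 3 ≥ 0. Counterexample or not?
Substitute x = 5 into the relation:
x = 5: LHS = 2·5² + 3 = 53; 53 ≥ 0 — holds

The relation holds at x = 5, so it is not a counterexample.

Answer: No, x = 5 is not a counterexample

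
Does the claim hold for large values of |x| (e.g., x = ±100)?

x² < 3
x = 100: LHS = 100² = 10000; 10000 < 3 — FAILS
x = -100: LHS = (-100)² = 10000; 10000 < 3 — FAILS

Answer: No, fails for both x = 100 and x = -100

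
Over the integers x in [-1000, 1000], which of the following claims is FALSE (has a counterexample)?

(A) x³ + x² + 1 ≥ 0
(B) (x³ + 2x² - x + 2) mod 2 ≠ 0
(A) x = -2: LHS = (-2)³ + (-2)² + 1 = -3; -3 ≥ 0 — FAILS
(B) x = 0: LHS = (0³ + 2·0² - 0 + 2) mod 2 = 2 mod 2 = 0; 0 ≠ 0 — FAILS

Answer: Both A and B are false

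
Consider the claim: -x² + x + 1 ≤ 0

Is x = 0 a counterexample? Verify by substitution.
Substitute x = 0 into the relation:
x = 0: LHS = -0² + 0 + 1 = 1; 1 ≤ 0 — FAILS

Since the claim fails at x = 0, this value is a counterexample.

Answer: Yes, x = 0 is a counterexample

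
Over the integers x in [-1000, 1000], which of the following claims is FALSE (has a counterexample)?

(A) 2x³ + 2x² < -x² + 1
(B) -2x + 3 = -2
(A) x = 1: LHS = 2·1³ + 2·1² = 4, RHS = -1² + 1 = 0; 4 < 0 — FAILS
(B) x = 0: LHS = -2·0 + 3 = 3; 3 = -2 — FAILS

Answer: Both A and B are false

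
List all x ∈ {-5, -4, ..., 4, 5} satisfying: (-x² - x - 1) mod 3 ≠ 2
Holds for: {-5, -2, 1, 4}
Fails for: {-4, -3, -1, 0, 2, 3, 5}

Answer: {-5, -2, 1, 4}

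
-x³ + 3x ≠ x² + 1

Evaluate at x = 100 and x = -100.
x = 100: LHS = -100³ + 3·100 = -999700, RHS = 100² + 1 = 10001; -999700 ≠ 10001 — holds
x = -100: LHS = -(-100)³ + 3·(-100) = 999700, RHS = (-100)² + 1 = 10001; 999700 ≠ 10001 — holds

Answer: Yes, holds for both x = 100 and x = -100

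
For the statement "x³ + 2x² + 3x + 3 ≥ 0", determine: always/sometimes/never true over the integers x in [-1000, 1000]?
Holds at x = 0: LHS = 0³ + 2·0² + 3·0 + 3 = 3; 3 ≥ 0 — holds
Fails at x = -2: LHS = (-2)³ + 2·(-2)² + 3·(-2) + 3 = -3; -3 ≥ 0 — FAILS
It is satisfied by some integers in the range but not all.

Answer: Sometimes true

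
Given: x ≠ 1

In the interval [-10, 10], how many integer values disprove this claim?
Counterexamples in [-10, 10]: {1}.

Counting them gives 1 values.

Answer: 1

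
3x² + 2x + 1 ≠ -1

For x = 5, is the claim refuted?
Substitute x = 5 into the relation:
x = 5: LHS = 3·5² + 2·5 + 1 = 86; 86 ≠ -1 — holds

The relation holds at x = 5, so it is not a counterexample.

Answer: No, x = 5 is not a counterexample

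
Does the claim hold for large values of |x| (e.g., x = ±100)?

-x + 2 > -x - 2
x = 100: LHS = -100 + 2 = -98, RHS = -100 - 2 = -102; -98 > -102 — holds
x = -100: LHS = -(-100) + 2 = 102, RHS = -(-100) - 2 = 98; 102 > 98 — holds

Answer: Yes, holds for both x = 100 and x = -100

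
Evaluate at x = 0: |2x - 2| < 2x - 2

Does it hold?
x = 0: LHS = |2·0 - 2| = |-2| = 2, RHS = 2·0 - 2 = -2; 2 < -2 — FAILS

The relation fails at x = 0, so x = 0 is a counterexample.

Answer: No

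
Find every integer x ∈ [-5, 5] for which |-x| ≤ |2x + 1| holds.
Over all integers in [-5, 5], LHS − RHS is largest at x = -1, where it equals 0:
x = -1: LHS = |-(-1)| = |1| = 1, RHS = |2·(-1) + 1| = |-1| = 1; 1 ≤ 1 — holds
At the ends of the range:
x = -5: LHS = |-(-5)| = |5| = 5, RHS = |2·(-5) + 1| = |-9| = 9; 5 ≤ 9 — holds
x = 5: LHS = |-5| = 5, RHS = |2·5 + 1| = |11| = 11; 5 ≤ 11 — holds
Hence LHS − RHS is never positive, i.e. LHS ≤ RHS throughout, so the relation holds for every integer in [-5, 5].

Answer: All integers in [-5, 5]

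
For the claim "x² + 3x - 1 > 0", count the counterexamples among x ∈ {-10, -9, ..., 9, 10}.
Counterexamples in [-10, 10]: {-3, -2, -1, 0}.

Counting them gives 4 values.

Answer: 4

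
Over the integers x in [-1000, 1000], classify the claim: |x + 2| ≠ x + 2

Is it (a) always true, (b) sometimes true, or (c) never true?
Holds at x = -3: LHS = |(-3) + 2| = |-1| = 1, RHS = (-3) + 2 = -1; 1 ≠ -1 — holds
Fails at x = 0: LHS = |0 + 2| = |2| = 2, RHS = 0 + 2 = 2; 2 ≠ 2 — FAILS
It is satisfied by some integers in the range but not all.

Answer: Sometimes true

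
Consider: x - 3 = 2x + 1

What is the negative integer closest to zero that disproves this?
Testing negative integers from -1 downward:
x = -1: LHS = (-1) - 3 = -4, RHS = 2·(-1) + 1 = -1; -4 = -1 — FAILS  ← closest negative counterexample to 0

Answer: x = -1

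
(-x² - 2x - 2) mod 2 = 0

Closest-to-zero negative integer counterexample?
Testing negative integers from -1 downward:
x = -1: LHS = (-(-1)² - 2·(-1) - 2) mod 2 = (-1) mod 2 = 1; 1 = 0 — FAILS  ← closest negative counterexample to 0

Answer: x = -1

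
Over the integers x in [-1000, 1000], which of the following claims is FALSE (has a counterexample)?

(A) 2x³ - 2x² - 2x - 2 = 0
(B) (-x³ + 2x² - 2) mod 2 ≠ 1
(A) x = 0: LHS = 2·0³ - 2·0² - 2·0 - 2 = -2; -2 = 0 — FAILS
(B) x = 1: LHS = (-1³ + 2·1² - 2) mod 2 = (-1) mod 2 = 1; 1 ≠ 1 — FAILS

Answer: Both A and B are false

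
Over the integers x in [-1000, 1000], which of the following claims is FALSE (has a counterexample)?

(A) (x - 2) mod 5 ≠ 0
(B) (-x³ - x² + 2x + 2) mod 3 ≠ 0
(A) x = 2: LHS = (2 - 2) mod 5 = 0 mod 5 = 0; 0 ≠ 0 — FAILS
(B) x = -1: LHS = (-(-1)³ - (-1)² + 2·(-1) + 2) mod 3 = 0 mod 3 = 0; 0 ≠ 0 — FAILS

Answer: Both A and B are false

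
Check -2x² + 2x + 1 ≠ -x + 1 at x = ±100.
x = 100: LHS = -2·100² + 2·100 + 1 = -19799, RHS = -100 + 1 = -99; -19799 ≠ -99 — holds
x = -100: LHS = -2·(-100)² + 2·(-100) + 1 = -20199, RHS = -(-100) + 1 = 101; -20199 ≠ 101 — holds

Answer: Yes, holds for both x = 100 and x = -100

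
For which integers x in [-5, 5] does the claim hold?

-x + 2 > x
Holds for: {-5, -4, -3, -2, -1, 0}
Fails for: {1, 2, 3, 4, 5}

Answer: {-5, -4, -3, -2, -1, 0}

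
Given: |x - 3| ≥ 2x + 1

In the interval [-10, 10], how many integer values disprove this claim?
Counterexamples in [-10, 10]: {1, 2, 3, 4, 5, 6, 7, 8, 9, 10}.

Counting them gives 10 values.

Answer: 10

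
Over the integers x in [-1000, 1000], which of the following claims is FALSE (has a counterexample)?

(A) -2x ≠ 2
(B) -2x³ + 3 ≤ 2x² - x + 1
(A) x = -1: LHS = -2·(-1) = 2; 2 ≠ 2 — FAILS
(B) x = 0: LHS = -2·0³ + 3 = 3, RHS = 2·0² - 0 + 1 = 1; 3 ≤ 1 — FAILS

Answer: Both A and B are false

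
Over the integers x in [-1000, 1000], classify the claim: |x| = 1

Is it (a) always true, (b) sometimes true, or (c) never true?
Holds at x = 1: LHS = |1| = 1; 1 = 1 — holds
Fails at x = 0: LHS = |0| = 0; 0 = 1 — FAILS
It is satisfied by some integers in the range but not all.

Answer: Sometimes true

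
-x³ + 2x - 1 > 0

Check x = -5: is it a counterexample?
Substitute x = -5 into the relation:
x = -5: LHS = -(-5)³ + 2·(-5) - 1 = 114; 114 > 0 — holds

The claim holds here, so x = -5 is not a counterexample. (A counterexample exists elsewhere, e.g. x = 0.)

Answer: No, x = -5 is not a counterexample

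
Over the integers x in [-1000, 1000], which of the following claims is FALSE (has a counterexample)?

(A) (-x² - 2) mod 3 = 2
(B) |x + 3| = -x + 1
(A) x = 0: LHS = (-0² - 2) mod 3 = (-2) mod 3 = 1; 1 = 2 — FAILS
(B) x = 0: LHS = |0 + 3| = |3| = 3, RHS = -0 + 1 = 1; 3 = 1 — FAILS

Answer: Both A and B are false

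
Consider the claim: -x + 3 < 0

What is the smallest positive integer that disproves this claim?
Testing positive integers:
x = 1: LHS = -1 + 3 = 2; 2 < 0 — FAILS  ← smallest positive counterexample

Answer: x = 1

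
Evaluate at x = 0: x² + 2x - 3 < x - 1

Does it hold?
x = 0: LHS = 0² + 2·0 - 3 = -3, RHS = 0 - 1 = -1; -3 < -1 — holds

The relation is satisfied at x = 0.

Answer: Yes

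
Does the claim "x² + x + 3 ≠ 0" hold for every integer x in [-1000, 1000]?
Over all integers in [-1000, 1000], LHS − RHS is always positive; it is smallest at x = 0, where it equals 3:
x = 0: LHS = 0² + 0 + 3 = 3; 3 ≠ 0 — holds
At the ends of the range:
x = -1000: LHS = (-1000)² + (-1000) + 3 = 999003; 999003 ≠ 0 — holds
x = 1000: LHS = 1000² + 1000 + 3 = 1001003; 1001003 ≠ 0 — holds
Hence LHS − RHS is never 0, i.e. the two sides are never equal, so the relation holds for every integer in [-1000, 1000].

No counterexample exists.

Answer: True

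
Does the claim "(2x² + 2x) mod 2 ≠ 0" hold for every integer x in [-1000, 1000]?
The claim fails at x = 0:
x = 0: LHS = (2·0² + 2·0) mod 2 = 0 mod 2 = 0; 0 ≠ 0 — FAILS

Because a single integer refutes it, the statement is false.

Answer: False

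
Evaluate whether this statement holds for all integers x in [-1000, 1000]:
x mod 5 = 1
The claim fails at x = 0:
x = 0: LHS = 0 mod 5 = 0; 0 = 1 — FAILS

Because a single integer refutes it, the statement is false.

Answer: False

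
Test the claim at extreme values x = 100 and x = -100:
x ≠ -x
x = 100: 100 ≠ -100 — holds
x = -100: RHS = -(-100) = 100; -100 ≠ 100 — holds

Answer: Yes, holds for both x = 100 and x = -100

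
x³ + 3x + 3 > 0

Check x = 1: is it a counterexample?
Substitute x = 1 into the relation:
x = 1: LHS = 1³ + 3·1 + 3 = 7; 7 > 0 — holds

The claim holds here, so x = 1 is not a counterexample. (A counterexample exists elsewhere, e.g. x = -1.)

Answer: No, x = 1 is not a counterexample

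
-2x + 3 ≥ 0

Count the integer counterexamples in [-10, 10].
Counterexamples in [-10, 10]: {2, 3, 4, 5, 6, 7, 8, 9, 10}.

Counting them gives 9 values.

Answer: 9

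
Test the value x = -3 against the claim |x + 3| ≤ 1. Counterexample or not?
Substitute x = -3 into the relation:
x = -3: LHS = |(-3) + 3| = |0| = 0; 0 ≤ 1 — holds

The claim holds here, so x = -3 is not a counterexample. (A counterexample exists elsewhere, e.g. x = 0.)

Answer: No, x = -3 is not a counterexample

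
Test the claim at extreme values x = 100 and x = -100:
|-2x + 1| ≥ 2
x = 100: LHS = |-2·100 + 1| = |-199| = 199; 199 ≥ 2 — holds
x = -100: LHS = |-2·(-100) + 1| = |201| = 201; 201 ≥ 2 — holds

Answer: Yes, holds for both x = 100 and x = -100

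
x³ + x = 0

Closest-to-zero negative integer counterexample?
Testing negative integers from -1 downward:
x = -1: LHS = (-1)³ + (-1) = -2; -2 = 0 — FAILS  ← closest negative counterexample to 0

Answer: x = -1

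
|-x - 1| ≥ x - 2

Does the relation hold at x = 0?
x = 0: LHS = |-0 - 1| = |-1| = 1, RHS = 0 - 2 = -2; 1 ≥ -2 — holds

The relation is satisfied at x = 0.

Answer: Yes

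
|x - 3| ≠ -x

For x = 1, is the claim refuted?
Substitute x = 1 into the relation:
x = 1: LHS = |1 - 3| = |-2| = 2; 2 ≠ -1 — holds

The relation holds at x = 1, so it is not a counterexample.

Answer: No, x = 1 is not a counterexample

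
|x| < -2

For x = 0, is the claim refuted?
Substitute x = 0 into the relation:
x = 0: LHS = |0| = 0; 0 < -2 — FAILS

Since the claim fails at x = 0, this value is a counterexample.

Answer: Yes, x = 0 is a counterexample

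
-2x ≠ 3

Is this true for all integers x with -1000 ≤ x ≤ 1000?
Track d = LHS − RHS over the integers in [-1000, 1000]. Equality would need d = 0, but d changes sign only between consecutive integers, jumping over 0:
x = -2: LHS = -2·(-2) = 4; 4 ≠ 3 — holds  (d = 1)
x = -1: LHS = -2·(-1) = 2; 2 ≠ 3 — holds  (d = -1)
Away from these crossings d keeps a constant sign, and checking every integer in [-1000, 1000] confirms d ≠ 0 throughout. Hence the two sides are never equal, so the relation holds for every integer in [-1000, 1000].

No counterexample exists.

Answer: True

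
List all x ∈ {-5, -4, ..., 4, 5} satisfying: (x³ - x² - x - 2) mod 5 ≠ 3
Holds for: {-4, -3, -1, 1, 2, 4}
Fails for: {-5, -2, 0, 3, 5}

Answer: {-4, -3, -1, 1, 2, 4}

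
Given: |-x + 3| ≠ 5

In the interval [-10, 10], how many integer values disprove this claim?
Counterexamples in [-10, 10]: {-2, 8}.

Counting them gives 2 values.

Answer: 2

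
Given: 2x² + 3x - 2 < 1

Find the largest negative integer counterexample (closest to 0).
Testing negative integers from -1 downward:
x = -1: LHS = 2·(-1)² + 3·(-1) - 2 = -3; -3 < 1 — holds
x = -2: LHS = 2·(-2)² + 3·(-2) - 2 = 0; 0 < 1 — holds
x = -3: LHS = 2·(-3)² + 3·(-3) - 2 = 7; 7 < 1 — FAILS  ← closest negative counterexample to 0

Answer: x = -3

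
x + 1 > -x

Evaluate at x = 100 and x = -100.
x = 100: LHS = 100 + 1 = 101; 101 > -100 — holds
x = -100: LHS = (-100) + 1 = -99, RHS = -(-100) = 100; -99 > 100 — FAILS

Answer: Partially: holds for x = 100, fails for x = -100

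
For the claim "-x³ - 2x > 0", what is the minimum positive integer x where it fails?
Testing positive integers:
x = 1: LHS = -1³ - 2·1 = -3; -3 > 0 — FAILS  ← smallest positive counterexample

Answer: x = 1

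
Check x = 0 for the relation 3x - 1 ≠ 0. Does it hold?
x = 0: LHS = 3·0 - 1 = -1; -1 ≠ 0 — holds

The relation is satisfied at x = 0.

Answer: Yes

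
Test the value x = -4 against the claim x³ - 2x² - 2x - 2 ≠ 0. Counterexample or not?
Substitute x = -4 into the relation:
x = -4: LHS = (-4)³ - 2·(-4)² - 2·(-4) - 2 = -90; -90 ≠ 0 — holds

The relation holds at x = -4, so it is not a counterexample.

Answer: No, x = -4 is not a counterexample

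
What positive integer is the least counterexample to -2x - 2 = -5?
Testing positive integers:
x = 1: LHS = -2·1 - 2 = -4; -4 = -5 — FAILS  ← smallest positive counterexample

Answer: x = 1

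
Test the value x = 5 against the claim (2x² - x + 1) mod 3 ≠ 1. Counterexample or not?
Substitute x = 5 into the relation:
x = 5: LHS = (2·5² - 5 + 1) mod 3 = 46 mod 3 = 1; 1 ≠ 1 — FAILS

Since the claim fails at x = 5, this value is a counterexample.

Answer: Yes, x = 5 is a counterexample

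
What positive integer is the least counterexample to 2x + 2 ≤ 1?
Testing positive integers:
x = 1: LHS = 2·1 + 2 = 4; 4 ≤ 1 — FAILS  ← smallest positive counterexample

Answer: x = 1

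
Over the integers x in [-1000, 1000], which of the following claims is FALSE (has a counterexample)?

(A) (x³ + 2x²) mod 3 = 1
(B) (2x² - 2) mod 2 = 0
(A) x = 0: LHS = (0³ + 2·0²) mod 3 = 0 mod 3 = 0; 0 = 1 — FAILS

(B) For a polynomial with integer coefficients, its value mod 2 depends only on x mod 2, so it suffices to check one representative of each residue class, x = 0, 1:
x = 0: LHS = (2·0² - 2) mod 2 = (-2) mod 2 = 0; 0 = 0 — holds
x = 1: LHS = (2·1² - 2) mod 2 = 0 mod 2 = 0; 0 = 0 — holds
The relation holds in every residue class, so the relation holds for every integer in [-1000, 1000].

Only (A) has a counterexample.

Answer: A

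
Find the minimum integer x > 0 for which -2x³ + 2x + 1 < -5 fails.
Testing positive integers:
x = 1: LHS = -2·1³ + 2·1 + 1 = 1; 1 < -5 — FAILS  ← smallest positive counterexample

Answer: x = 1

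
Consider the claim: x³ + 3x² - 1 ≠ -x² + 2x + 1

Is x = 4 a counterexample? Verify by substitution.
Substitute x = 4 into the relation:
x = 4: LHS = 4³ + 3·4² - 1 = 111, RHS = -4² + 2·4 + 1 = -7; 111 ≠ -7 — holds

The relation holds at x = 4, so it is not a counterexample.

Answer: No, x = 4 is not a counterexample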